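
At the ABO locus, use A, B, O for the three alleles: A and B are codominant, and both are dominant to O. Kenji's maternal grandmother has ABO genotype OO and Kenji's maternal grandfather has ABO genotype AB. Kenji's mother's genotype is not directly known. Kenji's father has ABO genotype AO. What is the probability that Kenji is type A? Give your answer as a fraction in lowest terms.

1/2

Kenji's mother's ABO genotype from OO × AB: 1/2 AO, 1/2 BO.
Crossing each possibility with the father AO and summing P(type A): 1/2·3/4 + 1/2·1/4 = 1/2.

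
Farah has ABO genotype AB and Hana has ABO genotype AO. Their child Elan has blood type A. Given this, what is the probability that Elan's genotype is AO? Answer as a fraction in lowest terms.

Cross AB × AO → 1/4 AA, 1/4 AB, 1/4 AO, 1/4 BO.
Type-A genotypes among offspring: AA (1/4), AO (1/4); total 1/2.
P(AO | type A) = (1/4) / (1/2) = 1/2.

1/2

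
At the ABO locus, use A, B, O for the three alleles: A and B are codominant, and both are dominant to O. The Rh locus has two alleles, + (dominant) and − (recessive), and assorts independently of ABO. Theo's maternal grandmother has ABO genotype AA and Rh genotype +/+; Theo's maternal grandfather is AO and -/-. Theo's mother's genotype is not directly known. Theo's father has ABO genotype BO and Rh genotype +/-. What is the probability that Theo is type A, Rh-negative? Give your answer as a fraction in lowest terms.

3/32

Theo's mother's ABO genotype from AA × AO: 1/2 AA, 1/2 AO.
Crossing each possibility with the father BO and summing P(type A): 1/2·1/2 + 1/2·1/4 = 3/8.
Similarly for Rh via the mother's Rh distribution: P(Rh-) = 1/4.
Independent loci: 3/8 × 1/4 = 3/32.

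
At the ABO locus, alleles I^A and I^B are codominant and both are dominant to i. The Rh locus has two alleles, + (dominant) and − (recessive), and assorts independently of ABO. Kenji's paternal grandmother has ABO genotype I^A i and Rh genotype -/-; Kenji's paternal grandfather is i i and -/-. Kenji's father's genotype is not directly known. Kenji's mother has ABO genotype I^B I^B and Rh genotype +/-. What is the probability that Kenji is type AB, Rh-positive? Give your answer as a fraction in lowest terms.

1/8

Kenji's father's ABO genotype from I^A i × i i: 1/2 I^A i, 1/2 i i.
Crossing each possibility with the mother I^B I^B and summing P(type AB): 1/2·1/2 + 1/2·0 = 1/4.
Similarly for Rh via the father's Rh distribution: P(Rh+) = 1/2.
Independent loci: 1/4 × 1/2 = 1/8.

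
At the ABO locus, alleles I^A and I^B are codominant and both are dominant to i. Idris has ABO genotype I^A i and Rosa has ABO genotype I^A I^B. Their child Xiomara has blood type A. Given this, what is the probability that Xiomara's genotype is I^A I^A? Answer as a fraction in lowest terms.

1/2

Cross I^A i × I^A I^B → 1/4 I^A I^A, 1/4 I^A I^B, 1/4 I^A i, 1/4 I^B i.
Type-A genotypes among offspring: I^A I^A (1/4), I^A i (1/4); total 1/2.
P(I^A I^A | type A) = (1/4) / (1/2) = 1/2.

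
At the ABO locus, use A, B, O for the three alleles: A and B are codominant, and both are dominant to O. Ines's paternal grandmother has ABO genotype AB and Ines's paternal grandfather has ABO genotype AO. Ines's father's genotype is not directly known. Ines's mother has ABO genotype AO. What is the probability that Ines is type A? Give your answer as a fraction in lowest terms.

5/8

Ines's father's ABO genotype from AB × AO: 1/4 AA, 1/4 AB, 1/4 AO, 1/4 BO.
Crossing each possibility with the mother AO and summing P(type A): 1/4·1 + 1/4·1/2 + 1/4·3/4 + 1/4·1/4 = 5/8.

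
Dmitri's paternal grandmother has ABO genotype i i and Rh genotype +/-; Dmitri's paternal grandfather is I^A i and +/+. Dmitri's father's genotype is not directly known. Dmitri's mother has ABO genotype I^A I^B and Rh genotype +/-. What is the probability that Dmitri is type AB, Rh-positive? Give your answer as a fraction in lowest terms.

Dmitri's father's ABO genotype from i i × I^A i: 1/2 I^A i, 1/2 i i.
Crossing each possibility with the mother I^A I^B and summing P(type AB): 1/2·1/4 + 1/2·0 = 1/8.
Similarly for Rh via the father's Rh distribution: P(Rh+) = 7/8.
Independent loci: 1/8 × 7/8 = 7/64.

7/64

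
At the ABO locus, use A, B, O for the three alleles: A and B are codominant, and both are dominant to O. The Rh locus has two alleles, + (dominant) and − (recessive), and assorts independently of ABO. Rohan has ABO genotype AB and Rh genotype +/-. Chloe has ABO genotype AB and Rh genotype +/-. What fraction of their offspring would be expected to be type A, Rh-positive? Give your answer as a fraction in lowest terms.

3/16

ABO cross AB × AB → offspring phenotypes: 1/4 A, 1/4 B, 1/2 AB.
Rh cross +/- × +/- → 3/4 Rh+, 1/4 Rh-.
Independent loci: P(type A, Rh-positive) = 1/4 × 3/4 = 3/16.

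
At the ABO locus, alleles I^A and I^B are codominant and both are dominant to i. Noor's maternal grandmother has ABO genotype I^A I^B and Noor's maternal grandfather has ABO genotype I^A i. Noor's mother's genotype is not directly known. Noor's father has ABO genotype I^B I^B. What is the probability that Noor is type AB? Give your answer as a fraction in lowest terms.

Noor's mother's ABO genotype from I^A I^B × I^A i: 1/4 I^A I^A, 1/4 I^A I^B, 1/4 I^A i, 1/4 I^B i.
Crossing each possibility with the father I^B I^B and summing P(type AB): 1/4·1 + 1/4·1/2 + 1/4·1/2 + 1/4·0 = 1/2.

1/2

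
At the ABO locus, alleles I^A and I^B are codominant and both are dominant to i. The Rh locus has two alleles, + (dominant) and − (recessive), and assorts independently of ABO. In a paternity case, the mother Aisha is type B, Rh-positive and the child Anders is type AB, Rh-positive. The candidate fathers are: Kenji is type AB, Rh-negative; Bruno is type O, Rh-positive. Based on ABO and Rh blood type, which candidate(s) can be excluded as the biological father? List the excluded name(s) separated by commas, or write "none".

A candidate is excluded only if no genotype consistent with his phenotype could produce a type AB, Rh-positive child with a type B, Rh-positive mother.
Bruno (type O, Rh+): no genotype consistent with that phenotype can produce a type-AB Rh+ child with a type-B mother.

Bruno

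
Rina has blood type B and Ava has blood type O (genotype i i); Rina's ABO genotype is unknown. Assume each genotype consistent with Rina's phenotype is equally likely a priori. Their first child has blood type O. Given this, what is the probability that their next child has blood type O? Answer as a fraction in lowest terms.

Possible genotypes: Rina ∈ {I^B I^B, I^B i}; Ava ∈ {i i}.
Weight each parental genotype pair by prior × P(type-O child):
  I^B i × i i: posterior weight 1; P(next child type O) = 1/2.
Weighted sum = 1/2.

1/2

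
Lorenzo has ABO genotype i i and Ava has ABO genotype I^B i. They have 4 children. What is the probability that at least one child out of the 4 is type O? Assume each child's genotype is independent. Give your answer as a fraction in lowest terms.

15/16

ABO cross i i × I^B i → 1/2 O, 1/2 B.
So P(type O) = 1/2 per child.
P(none) = (1/2)^4 = 1/16; P(at least one) = 1 − 1/16 = 15/16.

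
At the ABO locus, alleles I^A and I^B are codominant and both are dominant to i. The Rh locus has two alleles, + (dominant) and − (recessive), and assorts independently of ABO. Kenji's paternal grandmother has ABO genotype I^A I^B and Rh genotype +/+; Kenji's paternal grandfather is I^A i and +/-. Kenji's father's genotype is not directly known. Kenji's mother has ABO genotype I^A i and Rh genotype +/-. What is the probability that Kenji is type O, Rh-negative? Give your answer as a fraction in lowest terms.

1/64

Kenji's father's ABO genotype from I^A I^B × I^A i: 1/4 I^A I^A, 1/4 I^A I^B, 1/4 I^A i, 1/4 I^B i.
Crossing each possibility with the mother I^A i and summing P(type O): 1/4·0 + 1/4·0 + 1/4·1/4 + 1/4·1/4 = 1/8.
Similarly for Rh via the father's Rh distribution: P(Rh-) = 1/8.
Independent loci: 1/8 × 1/8 = 1/64.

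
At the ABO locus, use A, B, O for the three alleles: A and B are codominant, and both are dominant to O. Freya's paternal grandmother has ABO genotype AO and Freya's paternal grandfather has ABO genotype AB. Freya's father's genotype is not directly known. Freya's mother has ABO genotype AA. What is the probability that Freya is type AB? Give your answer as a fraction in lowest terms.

1/4

Freya's father's ABO genotype from AO × AB: 1/4 AA, 1/4 AB, 1/4 AO, 1/4 BO.
Crossing each possibility with the mother AA and summing P(type AB): 1/4·0 + 1/4·1/2 + 1/4·0 + 1/4·1/2 = 1/4.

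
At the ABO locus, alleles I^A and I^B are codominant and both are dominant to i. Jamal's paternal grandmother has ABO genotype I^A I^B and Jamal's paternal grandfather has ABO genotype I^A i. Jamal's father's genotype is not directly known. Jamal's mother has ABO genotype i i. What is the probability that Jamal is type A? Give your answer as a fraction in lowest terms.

Jamal's father's ABO genotype from I^A I^B × I^A i: 1/4 I^A I^A, 1/4 I^A I^B, 1/4 I^A i, 1/4 I^B i.
Crossing each possibility with the mother i i and summing P(type A): 1/4·1 + 1/4·1/2 + 1/4·1/2 + 1/4·0 = 1/2.

1/2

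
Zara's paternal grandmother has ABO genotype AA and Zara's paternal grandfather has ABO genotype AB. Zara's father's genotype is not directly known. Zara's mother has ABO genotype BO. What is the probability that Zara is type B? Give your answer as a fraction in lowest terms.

Zara's father's ABO genotype from AA × AB: 1/2 AA, 1/2 AB.
Crossing each possibility with the mother BO and summing P(type B): 1/2·0 + 1/2·1/2 = 1/4.

1/4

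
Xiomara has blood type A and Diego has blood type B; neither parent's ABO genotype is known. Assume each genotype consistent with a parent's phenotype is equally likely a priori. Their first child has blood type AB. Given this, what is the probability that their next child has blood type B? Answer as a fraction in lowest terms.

Possible genotypes: Xiomara ∈ {AA, AO}; Diego ∈ {BB, BO}.
Weight each parental genotype pair by prior × P(type-AB child):
  AA × BB: posterior weight 4/9; P(next child type B) = 0.
  AA × BO: posterior weight 2/9; P(next child type B) = 0.
  AO × BB: posterior weight 2/9; P(next child type B) = 1/2.
  AO × BO: posterior weight 1/9; P(next child type B) = 1/4.
Weighted sum = 5/36.

5/36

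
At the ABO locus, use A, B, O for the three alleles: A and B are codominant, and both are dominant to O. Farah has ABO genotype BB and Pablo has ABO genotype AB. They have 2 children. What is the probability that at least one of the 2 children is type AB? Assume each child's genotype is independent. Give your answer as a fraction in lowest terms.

ABO cross BB × AB → 1/2 B, 1/2 AB.
So P(type AB) = 1/2 per child.
P(none) = (1/2)^2 = 1/4; P(at least one) = 1 − 1/4 = 3/4.

3/4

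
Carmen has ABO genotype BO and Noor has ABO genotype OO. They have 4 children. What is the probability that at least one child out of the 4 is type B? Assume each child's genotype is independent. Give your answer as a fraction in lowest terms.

ABO cross BO × OO → 1/2 O, 1/2 B.
So P(type B) = 1/2 per child.
P(none) = (1/2)^4 = 1/16; P(at least one) = 1 − 1/16 = 15/16.

15/16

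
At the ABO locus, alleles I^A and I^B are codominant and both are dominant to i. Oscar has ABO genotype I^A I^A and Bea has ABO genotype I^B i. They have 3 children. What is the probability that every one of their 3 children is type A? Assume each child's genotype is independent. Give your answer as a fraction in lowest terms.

1/8

ABO cross I^A I^A × I^B i → 1/2 A, 1/2 AB.
So P(type A) = 1/2 per child.
All 3 independent: (1/2)^3 = 1/8.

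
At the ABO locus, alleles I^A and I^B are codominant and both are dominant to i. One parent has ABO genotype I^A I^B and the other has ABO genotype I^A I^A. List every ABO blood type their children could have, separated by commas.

Gametes from I^A I^B × I^A I^A give offspring ABO genotypes I^A I^A, I^A I^B, i.e. phenotypes A, AB.

A, AB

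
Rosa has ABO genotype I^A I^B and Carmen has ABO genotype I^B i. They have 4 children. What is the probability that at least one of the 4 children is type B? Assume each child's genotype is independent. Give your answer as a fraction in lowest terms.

15/16

ABO cross I^A I^B × I^B i → 1/4 A, 1/2 B, 1/4 AB.
So P(type B) = 1/2 per child.
P(none) = (1/2)^4 = 1/16; P(at least one) = 1 − 1/16 = 15/16.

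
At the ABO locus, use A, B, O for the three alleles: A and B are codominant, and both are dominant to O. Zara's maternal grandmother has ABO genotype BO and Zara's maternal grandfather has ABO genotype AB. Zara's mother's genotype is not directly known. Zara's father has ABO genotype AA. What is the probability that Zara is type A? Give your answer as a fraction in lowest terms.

Zara's mother's ABO genotype from BO × AB: 1/4 AB, 1/4 AO, 1/4 BB, 1/4 BO.
Crossing each possibility with the father AA and summing P(type A): 1/4·1/2 + 1/4·1 + 1/4·0 + 1/4·1/2 = 1/2.

1/2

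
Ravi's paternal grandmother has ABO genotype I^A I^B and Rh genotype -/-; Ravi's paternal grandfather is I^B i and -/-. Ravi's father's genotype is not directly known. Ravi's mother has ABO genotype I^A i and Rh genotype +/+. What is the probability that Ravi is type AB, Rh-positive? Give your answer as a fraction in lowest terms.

1/4

Ravi's father's ABO genotype from I^A I^B × I^B i: 1/4 I^A I^B, 1/4 I^A i, 1/4 I^B I^B, 1/4 I^B i.
Crossing each possibility with the mother I^A i and summing P(type AB): 1/4·1/4 + 1/4·0 + 1/4·1/2 + 1/4·1/4 = 1/4.
Similarly for Rh via the father's Rh distribution: P(Rh+) = 1.
Independent loci: 1/4 × 1 = 1/4.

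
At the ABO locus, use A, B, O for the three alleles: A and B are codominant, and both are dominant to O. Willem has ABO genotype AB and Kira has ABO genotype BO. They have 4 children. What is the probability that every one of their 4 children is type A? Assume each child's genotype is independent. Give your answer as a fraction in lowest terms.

ABO cross AB × BO → 1/4 A, 1/2 B, 1/4 AB.
So P(type A) = 1/4 per child.
All 4 independent: (1/4)^4 = 1/256.

1/256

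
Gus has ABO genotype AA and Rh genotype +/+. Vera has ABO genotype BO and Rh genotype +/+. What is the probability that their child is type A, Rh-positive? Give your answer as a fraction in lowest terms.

1/2

ABO cross AA × BO → offspring phenotypes: 1/2 A, 1/2 AB.
Rh cross +/+ × +/+ → 1 Rh+.
Independent loci: P(type A, Rh-positive) = 1/2 × 1 = 1/2.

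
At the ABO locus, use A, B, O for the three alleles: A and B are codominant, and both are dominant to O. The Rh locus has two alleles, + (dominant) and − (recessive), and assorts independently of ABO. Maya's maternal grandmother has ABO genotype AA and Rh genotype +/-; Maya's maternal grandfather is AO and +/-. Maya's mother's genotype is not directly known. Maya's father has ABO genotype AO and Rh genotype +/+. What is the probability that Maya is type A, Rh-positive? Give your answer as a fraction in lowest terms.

Maya's mother's ABO genotype from AA × AO: 1/2 AA, 1/2 AO.
Crossing each possibility with the father AO and summing P(type A): 1/2·1 + 1/2·3/4 = 7/8.
Similarly for Rh via the mother's Rh distribution: P(Rh+) = 1.
Independent loci: 7/8 × 1 = 7/8.

7/8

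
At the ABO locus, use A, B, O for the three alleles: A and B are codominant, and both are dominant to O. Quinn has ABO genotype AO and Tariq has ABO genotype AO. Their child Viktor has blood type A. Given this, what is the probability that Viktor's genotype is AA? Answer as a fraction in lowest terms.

1/3

Cross AO × AO → 1/4 AA, 1/2 AO, 1/4 OO.
Type-A genotypes among offspring: AA (1/4), AO (1/2); total 3/4.
P(AA | type A) = (1/4) / (3/4) = 1/3.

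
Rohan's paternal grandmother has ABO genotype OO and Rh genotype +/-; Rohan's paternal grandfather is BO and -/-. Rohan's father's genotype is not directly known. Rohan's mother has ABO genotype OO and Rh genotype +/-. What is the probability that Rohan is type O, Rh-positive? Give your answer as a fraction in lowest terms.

Rohan's father's ABO genotype from OO × BO: 1/2 BO, 1/2 OO.
Crossing each possibility with the mother OO and summing P(type O): 1/2·1/2 + 1/2·1 = 3/4.
Similarly for Rh via the father's Rh distribution: P(Rh+) = 5/8.
Independent loci: 3/4 × 5/8 = 15/32.

15/32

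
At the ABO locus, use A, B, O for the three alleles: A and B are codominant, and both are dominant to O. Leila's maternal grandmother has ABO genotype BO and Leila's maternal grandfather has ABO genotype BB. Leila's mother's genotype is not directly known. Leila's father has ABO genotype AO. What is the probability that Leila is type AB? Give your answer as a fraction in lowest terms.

Leila's mother's ABO genotype from BO × BB: 1/2 BB, 1/2 BO.
Crossing each possibility with the father AO and summing P(type AB): 1/2·1/2 + 1/2·1/4 = 3/8.

3/8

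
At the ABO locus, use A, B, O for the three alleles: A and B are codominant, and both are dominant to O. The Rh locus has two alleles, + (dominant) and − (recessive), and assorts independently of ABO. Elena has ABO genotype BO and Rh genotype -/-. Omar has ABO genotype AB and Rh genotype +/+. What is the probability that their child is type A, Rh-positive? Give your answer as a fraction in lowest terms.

1/4

ABO cross BO × AB → offspring phenotypes: 1/4 A, 1/2 B, 1/4 AB.
Rh cross -/- × +/+ → 1 Rh+.
Independent loci: P(type A, Rh-positive) = 1/4 × 1 = 1/4.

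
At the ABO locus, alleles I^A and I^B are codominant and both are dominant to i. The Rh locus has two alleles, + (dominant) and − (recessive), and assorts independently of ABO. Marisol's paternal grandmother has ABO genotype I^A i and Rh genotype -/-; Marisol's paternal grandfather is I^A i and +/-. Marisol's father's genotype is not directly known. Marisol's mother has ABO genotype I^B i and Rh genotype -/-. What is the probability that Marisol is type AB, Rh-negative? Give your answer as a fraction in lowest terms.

Marisol's father's ABO genotype from I^A i × I^A i: 1/4 I^A I^A, 1/2 I^A i, 1/4 i i.
Crossing each possibility with the mother I^B i and summing P(type AB): 1/4·1/2 + 1/2·1/4 + 1/4·0 = 1/4.
Similarly for Rh via the father's Rh distribution: P(Rh-) = 3/4.
Independent loci: 1/4 × 3/4 = 3/16.

3/16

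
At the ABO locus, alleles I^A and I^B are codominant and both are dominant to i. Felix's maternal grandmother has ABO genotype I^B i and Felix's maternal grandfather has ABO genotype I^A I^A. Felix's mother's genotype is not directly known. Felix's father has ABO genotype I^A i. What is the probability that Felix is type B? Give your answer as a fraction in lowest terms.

Felix's mother's ABO genotype from I^B i × I^A I^A: 1/2 I^A I^B, 1/2 I^A i.
Crossing each possibility with the father I^A i and summing P(type B): 1/2·1/4 + 1/2·0 = 1/8.

1/8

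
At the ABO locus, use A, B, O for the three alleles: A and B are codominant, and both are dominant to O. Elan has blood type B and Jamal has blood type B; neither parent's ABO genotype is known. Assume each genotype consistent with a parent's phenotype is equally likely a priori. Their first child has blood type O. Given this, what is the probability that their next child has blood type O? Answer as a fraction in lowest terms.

1/4

Possible genotypes: Elan ∈ {BB, BO}; Jamal ∈ {BB, BO}.
Weight each parental genotype pair by prior × P(type-O child):
  BO × BO: posterior weight 1; P(next child type O) = 1/4.
Weighted sum = 1/4.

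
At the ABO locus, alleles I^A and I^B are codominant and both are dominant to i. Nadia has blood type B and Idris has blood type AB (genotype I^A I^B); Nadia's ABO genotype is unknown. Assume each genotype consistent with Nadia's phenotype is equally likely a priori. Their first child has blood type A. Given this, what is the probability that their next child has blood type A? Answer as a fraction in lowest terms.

Possible genotypes: Nadia ∈ {I^B I^B, I^B i}; Idris ∈ {I^A I^B}.
Weight each parental genotype pair by prior × P(type-A child):
  I^B i × I^A I^B: posterior weight 1; P(next child type A) = 1/4.
Weighted sum = 1/4.

1/4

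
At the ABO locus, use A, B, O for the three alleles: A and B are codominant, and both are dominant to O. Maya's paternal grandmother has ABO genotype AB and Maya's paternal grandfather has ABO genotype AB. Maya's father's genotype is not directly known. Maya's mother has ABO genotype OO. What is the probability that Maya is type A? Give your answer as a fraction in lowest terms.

1/2

Maya's father's ABO genotype from AB × AB: 1/4 AA, 1/2 AB, 1/4 BB.
Crossing each possibility with the mother OO and summing P(type A): 1/4·1 + 1/2·1/2 + 1/4·0 = 1/2.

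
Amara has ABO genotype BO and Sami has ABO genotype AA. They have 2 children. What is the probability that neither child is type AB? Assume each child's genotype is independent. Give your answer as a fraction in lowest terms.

ABO cross BO × AA → 1/2 A, 1/2 AB.
So P(type AB) = 1/2 per child.
P(not type AB) = 1/2 for one child; (1/2)^2 = 1/4.

1/4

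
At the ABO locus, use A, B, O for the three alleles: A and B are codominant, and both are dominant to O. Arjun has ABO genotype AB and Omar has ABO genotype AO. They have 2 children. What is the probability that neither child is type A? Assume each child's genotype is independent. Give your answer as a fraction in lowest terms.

1/4

ABO cross AB × AO → 1/2 A, 1/4 B, 1/4 AB.
So P(type A) = 1/2 per child.
P(not type A) = 1/2 for one child; (1/2)^2 = 1/4.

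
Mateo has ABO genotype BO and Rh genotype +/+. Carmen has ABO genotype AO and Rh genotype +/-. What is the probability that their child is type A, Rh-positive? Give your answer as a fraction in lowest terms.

1/4

ABO cross BO × AO → offspring phenotypes: 1/4 O, 1/4 A, 1/4 B, 1/4 AB.
Rh cross +/+ × +/- → 1 Rh+.
Independent loci: P(type A, Rh-positive) = 1/4 × 1 = 1/4.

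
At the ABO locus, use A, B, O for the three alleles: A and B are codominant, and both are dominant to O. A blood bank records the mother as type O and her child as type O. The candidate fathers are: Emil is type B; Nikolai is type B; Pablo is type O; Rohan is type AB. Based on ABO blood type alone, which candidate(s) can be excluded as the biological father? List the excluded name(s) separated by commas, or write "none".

Rohan

A candidate is excluded only if no genotype consistent with his phenotype could produce a type O child with a type O mother.
Rohan (type AB): no genotype consistent with that phenotype can produce a type-O child with a type-O mother.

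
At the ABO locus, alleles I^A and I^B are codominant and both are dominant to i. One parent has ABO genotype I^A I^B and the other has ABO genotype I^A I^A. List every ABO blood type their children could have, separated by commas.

A, AB

Gametes from I^A I^B × I^A I^A give offspring ABO genotypes I^A I^A, I^A I^B, i.e. phenotypes A, AB.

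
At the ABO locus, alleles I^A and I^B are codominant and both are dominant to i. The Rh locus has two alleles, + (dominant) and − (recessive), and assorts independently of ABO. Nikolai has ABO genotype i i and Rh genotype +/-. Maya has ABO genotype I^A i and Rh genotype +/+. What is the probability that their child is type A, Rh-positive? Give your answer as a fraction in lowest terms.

ABO cross i i × I^A i → offspring phenotypes: 1/2 O, 1/2 A.
Rh cross +/- × +/+ → 1 Rh+.
Independent loci: P(type A, Rh-positive) = 1/2 × 1 = 1/2.

1/2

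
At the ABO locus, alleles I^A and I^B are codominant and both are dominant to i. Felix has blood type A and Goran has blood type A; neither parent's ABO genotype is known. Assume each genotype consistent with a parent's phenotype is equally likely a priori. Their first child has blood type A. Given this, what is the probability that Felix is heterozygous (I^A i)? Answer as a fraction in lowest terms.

7/15

Possible genotypes: Felix ∈ {I^A I^A, I^A i}; Goran ∈ {I^A I^A, I^A i}.
Weight each parental genotype pair by prior × P(type-A child):
  I^A I^A × I^A I^A: posterior weight 4/15.
  I^A I^A × I^A i: posterior weight 4/15.
  I^A i × I^A I^A: posterior weight 4/15.
  I^A i × I^A i: posterior weight 1/5.
Sum the posterior weight over pairs where Felix is I^A i: 7/15.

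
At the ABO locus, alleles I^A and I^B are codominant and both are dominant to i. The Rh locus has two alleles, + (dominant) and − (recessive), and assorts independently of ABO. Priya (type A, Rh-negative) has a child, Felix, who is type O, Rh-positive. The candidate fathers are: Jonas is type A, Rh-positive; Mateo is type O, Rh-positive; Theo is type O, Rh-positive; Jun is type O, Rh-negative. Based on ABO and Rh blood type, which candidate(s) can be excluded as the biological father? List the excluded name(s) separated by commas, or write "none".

Jun

A candidate is excluded only if no genotype consistent with his phenotype could produce a type O, Rh-positive child with a type A, Rh-negative mother.
Jun (type O, Rh-): no genotype consistent with that phenotype can produce a type-O Rh+ child with a type-A mother.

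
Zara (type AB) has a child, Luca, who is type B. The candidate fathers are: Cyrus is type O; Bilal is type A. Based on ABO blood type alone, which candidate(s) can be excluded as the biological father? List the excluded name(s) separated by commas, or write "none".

A candidate is excluded only if no genotype consistent with his phenotype could produce a type B child with a type AB mother.
Every candidate has at least one consistent genotype combination, so none can be excluded.

none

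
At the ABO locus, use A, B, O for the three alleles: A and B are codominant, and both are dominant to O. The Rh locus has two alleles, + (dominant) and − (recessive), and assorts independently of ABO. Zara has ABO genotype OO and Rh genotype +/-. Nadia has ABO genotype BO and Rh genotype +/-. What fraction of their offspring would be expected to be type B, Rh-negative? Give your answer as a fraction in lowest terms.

1/8

ABO cross OO × BO → offspring phenotypes: 1/2 O, 1/2 B.
Rh cross +/- × +/- → 3/4 Rh+, 1/4 Rh-.
Independent loci: P(type B, Rh-negative) = 1/2 × 1/4 = 1/8.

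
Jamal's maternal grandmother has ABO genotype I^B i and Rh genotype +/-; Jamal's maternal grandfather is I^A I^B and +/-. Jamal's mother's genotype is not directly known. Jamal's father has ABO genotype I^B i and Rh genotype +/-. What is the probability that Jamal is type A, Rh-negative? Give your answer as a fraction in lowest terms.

Jamal's mother's ABO genotype from I^B i × I^A I^B: 1/4 I^A I^B, 1/4 I^A i, 1/4 I^B I^B, 1/4 I^B i.
Crossing each possibility with the father I^B i and summing P(type A): 1/4·1/4 + 1/4·1/4 + 1/4·0 + 1/4·0 = 1/8.
Similarly for Rh via the mother's Rh distribution: P(Rh-) = 1/4.
Independent loci: 1/8 × 1/4 = 1/32.

1/32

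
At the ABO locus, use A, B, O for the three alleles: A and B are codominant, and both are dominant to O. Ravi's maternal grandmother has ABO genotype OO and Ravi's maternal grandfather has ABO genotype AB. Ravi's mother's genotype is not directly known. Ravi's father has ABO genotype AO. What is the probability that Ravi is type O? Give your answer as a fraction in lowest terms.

Ravi's mother's ABO genotype from OO × AB: 1/2 AO, 1/2 BO.
Crossing each possibility with the father AO and summing P(type O): 1/2·1/4 + 1/2·1/4 = 1/4.

1/4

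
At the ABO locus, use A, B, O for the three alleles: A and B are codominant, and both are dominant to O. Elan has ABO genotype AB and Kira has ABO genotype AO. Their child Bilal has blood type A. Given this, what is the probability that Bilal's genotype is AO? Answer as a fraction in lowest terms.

1/2

Cross AB × AO → 1/4 AA, 1/4 AB, 1/4 AO, 1/4 BO.
Type-A genotypes among offspring: AA (1/4), AO (1/4); total 1/2.
P(AO | type A) = (1/4) / (1/2) = 1/2.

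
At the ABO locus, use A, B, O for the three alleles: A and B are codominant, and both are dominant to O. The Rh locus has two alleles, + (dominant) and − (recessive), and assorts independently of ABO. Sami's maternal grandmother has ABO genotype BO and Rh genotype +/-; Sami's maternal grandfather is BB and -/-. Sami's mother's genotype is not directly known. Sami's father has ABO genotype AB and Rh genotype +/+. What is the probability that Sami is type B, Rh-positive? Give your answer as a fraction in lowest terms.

Sami's mother's ABO genotype from BO × BB: 1/2 BB, 1/2 BO.
Crossing each possibility with the father AB and summing P(type B): 1/2·1/2 + 1/2·1/2 = 1/2.
Similarly for Rh via the mother's Rh distribution: P(Rh+) = 1.
Independent loci: 1/2 × 1 = 1/2.

1/2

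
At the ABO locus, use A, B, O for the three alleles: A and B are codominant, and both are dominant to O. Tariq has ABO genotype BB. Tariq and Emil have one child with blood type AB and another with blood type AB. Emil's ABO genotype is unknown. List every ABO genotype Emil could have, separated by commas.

AA, AB, AO

For each candidate genotype of Emil, check whether crossing it with BB can produce every observed child phenotype.
  AA → possible child types {AB} ✓
  AB → possible child types {B, AB} ✓
  AO → possible child types {B, AB} ✓
  BB → possible child types {B} ✗
  BO → possible child types {B} ✗
  OO → possible child types {B} ✗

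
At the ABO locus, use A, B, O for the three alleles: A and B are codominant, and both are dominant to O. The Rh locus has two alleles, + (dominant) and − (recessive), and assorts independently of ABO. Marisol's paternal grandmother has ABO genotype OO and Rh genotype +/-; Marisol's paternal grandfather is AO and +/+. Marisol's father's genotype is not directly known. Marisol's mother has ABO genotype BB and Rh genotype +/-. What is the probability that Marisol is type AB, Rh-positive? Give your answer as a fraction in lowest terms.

7/32

Marisol's father's ABO genotype from OO × AO: 1/2 AO, 1/2 OO.
Crossing each possibility with the mother BB and summing P(type AB): 1/2·1/2 + 1/2·0 = 1/4.
Similarly for Rh via the father's Rh distribution: P(Rh+) = 7/8.
Independent loci: 1/4 × 7/8 = 7/32.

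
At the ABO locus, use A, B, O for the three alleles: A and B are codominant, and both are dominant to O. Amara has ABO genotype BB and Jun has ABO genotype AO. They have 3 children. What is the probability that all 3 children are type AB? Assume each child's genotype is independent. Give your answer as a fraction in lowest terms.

1/8

ABO cross BB × AO → 1/2 B, 1/2 AB.
So P(type AB) = 1/2 per child.
All 3 independent: (1/2)^3 = 1/8.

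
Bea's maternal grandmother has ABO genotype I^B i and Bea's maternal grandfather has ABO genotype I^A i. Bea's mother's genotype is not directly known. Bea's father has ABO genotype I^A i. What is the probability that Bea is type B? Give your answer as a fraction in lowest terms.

1/8

Bea's mother's ABO genotype from I^B i × I^A i: 1/4 I^A I^B, 1/4 I^A i, 1/4 I^B i, 1/4 i i.
Crossing each possibility with the father I^A i and summing P(type B): 1/4·1/4 + 1/4·0 + 1/4·1/4 + 1/4·0 = 1/8.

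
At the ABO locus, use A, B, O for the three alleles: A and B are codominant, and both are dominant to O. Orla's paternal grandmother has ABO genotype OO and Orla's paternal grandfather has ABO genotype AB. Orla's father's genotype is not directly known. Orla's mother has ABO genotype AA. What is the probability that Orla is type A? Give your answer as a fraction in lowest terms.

Orla's father's ABO genotype from OO × AB: 1/2 AO, 1/2 BO.
Crossing each possibility with the mother AA and summing P(type A): 1/2·1 + 1/2·1/2 = 3/4.

3/4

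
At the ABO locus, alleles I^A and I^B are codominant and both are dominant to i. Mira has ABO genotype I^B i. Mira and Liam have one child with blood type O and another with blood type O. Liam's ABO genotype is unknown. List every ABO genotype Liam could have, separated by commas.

I^A i, I^B i, i i

For each candidate genotype of Liam, check whether crossing it with I^B i can produce every observed child phenotype.
  I^A I^A → possible child types {A, AB} ✗
  I^A I^B → possible child types {A, B, AB} ✗
  I^A i → possible child types {O, A, B, AB} ✓
  I^B I^B → possible child types {B} ✗
  I^B i → possible child types {O, B} ✓
  i i → possible child types {O, B} ✓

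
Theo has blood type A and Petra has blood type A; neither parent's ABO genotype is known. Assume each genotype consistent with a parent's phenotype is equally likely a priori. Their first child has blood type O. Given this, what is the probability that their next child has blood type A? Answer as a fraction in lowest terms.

Possible genotypes: Theo ∈ {AA, AO}; Petra ∈ {AA, AO}.
Weight each parental genotype pair by prior × P(type-O child):
  AO × AO: posterior weight 1; P(next child type A) = 3/4.
Weighted sum = 3/4.

3/4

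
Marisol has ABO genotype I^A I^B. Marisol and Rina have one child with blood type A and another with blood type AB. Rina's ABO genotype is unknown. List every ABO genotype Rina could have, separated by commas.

For each candidate genotype of Rina, check whether crossing it with I^A I^B can produce every observed child phenotype.
  I^A I^A → possible child types {A, AB} ✓
  I^A I^B → possible child types {A, B, AB} ✓
  I^A i → possible child types {A, B, AB} ✓
  I^B I^B → possible child types {B, AB} ✗
  I^B i → possible child types {A, B, AB} ✓
  i i → possible child types {A, B} ✗

I^A I^A, I^A I^B, I^A i, I^B i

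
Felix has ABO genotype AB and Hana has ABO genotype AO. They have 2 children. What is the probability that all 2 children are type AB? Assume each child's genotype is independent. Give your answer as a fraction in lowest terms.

1/16

ABO cross AB × AO → 1/2 A, 1/4 B, 1/4 AB.
So P(type AB) = 1/4 per child.
All 2 independent: (1/4)^2 = 1/16.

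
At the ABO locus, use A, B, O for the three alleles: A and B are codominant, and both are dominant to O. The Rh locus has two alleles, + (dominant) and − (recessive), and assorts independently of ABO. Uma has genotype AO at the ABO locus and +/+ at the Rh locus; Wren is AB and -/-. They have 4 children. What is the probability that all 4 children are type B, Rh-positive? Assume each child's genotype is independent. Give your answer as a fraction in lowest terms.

ABO cross AO × AB → 1/2 A, 1/4 B, 1/4 AB.
Rh cross +/+ × -/- → 1 Rh+; so P(type B, Rh-positive) = 1/4 × 1 = 1/4 per child.
All 4 independent: (1/4)^4 = 1/256.

1/256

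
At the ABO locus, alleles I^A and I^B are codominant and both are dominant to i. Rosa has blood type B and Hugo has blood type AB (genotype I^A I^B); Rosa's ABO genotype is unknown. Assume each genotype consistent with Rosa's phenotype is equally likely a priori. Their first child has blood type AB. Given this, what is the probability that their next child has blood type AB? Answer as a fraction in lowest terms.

Possible genotypes: Rosa ∈ {I^B I^B, I^B i}; Hugo ∈ {I^A I^B}.
Weight each parental genotype pair by prior × P(type-AB child):
  I^B I^B × I^A I^B: posterior weight 2/3; P(next child type AB) = 1/2.
  I^B i × I^A I^B: posterior weight 1/3; P(next child type AB) = 1/4.
Weighted sum = 5/12.

5/12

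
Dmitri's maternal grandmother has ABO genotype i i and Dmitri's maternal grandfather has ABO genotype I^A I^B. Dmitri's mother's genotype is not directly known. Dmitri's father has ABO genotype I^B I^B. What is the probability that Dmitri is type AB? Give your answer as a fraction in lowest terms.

1/4

Dmitri's mother's ABO genotype from i i × I^A I^B: 1/2 I^A i, 1/2 I^B i.
Crossing each possibility with the father I^B I^B and summing P(type AB): 1/2·1/2 + 1/2·0 = 1/4.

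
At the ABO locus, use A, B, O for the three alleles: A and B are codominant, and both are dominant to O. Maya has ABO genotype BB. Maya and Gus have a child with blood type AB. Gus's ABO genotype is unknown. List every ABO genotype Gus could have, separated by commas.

AA, AB, AO

For each candidate genotype of Gus, check whether crossing it with BB can produce every observed child phenotype.
  AA → possible child types {AB} ✓
  AB → possible child types {B, AB} ✓
  AO → possible child types {B, AB} ✓
  BB → possible child types {B} ✗
  BO → possible child types {B} ✗
  OO → possible child types {B} ✗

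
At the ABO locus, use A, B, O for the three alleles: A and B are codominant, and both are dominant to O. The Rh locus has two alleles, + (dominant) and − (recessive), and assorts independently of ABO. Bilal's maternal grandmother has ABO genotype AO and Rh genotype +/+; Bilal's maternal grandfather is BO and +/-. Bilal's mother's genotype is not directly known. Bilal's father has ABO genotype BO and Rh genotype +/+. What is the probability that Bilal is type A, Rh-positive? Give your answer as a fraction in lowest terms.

1/8

Bilal's mother's ABO genotype from AO × BO: 1/4 AB, 1/4 AO, 1/4 BO, 1/4 OO.
Crossing each possibility with the father BO and summing P(type A): 1/4·1/4 + 1/4·1/4 + 1/4·0 + 1/4·0 = 1/8.
Similarly for Rh via the mother's Rh distribution: P(Rh+) = 1.
Independent loci: 1/8 × 1 = 1/8.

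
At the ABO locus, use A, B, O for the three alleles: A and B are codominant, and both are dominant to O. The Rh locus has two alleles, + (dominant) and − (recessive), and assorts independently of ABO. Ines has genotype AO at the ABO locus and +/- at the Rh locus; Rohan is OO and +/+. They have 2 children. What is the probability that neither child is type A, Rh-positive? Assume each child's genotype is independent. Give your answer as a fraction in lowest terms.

ABO cross AO × OO → 1/2 O, 1/2 A.
Rh cross +/- × +/+ → 1 Rh+; so P(type A, Rh-positive) = 1/2 × 1 = 1/2 per child.
P(not type A, Rh-positive) = 1/2 for one child; (1/2)^2 = 1/4.

1/4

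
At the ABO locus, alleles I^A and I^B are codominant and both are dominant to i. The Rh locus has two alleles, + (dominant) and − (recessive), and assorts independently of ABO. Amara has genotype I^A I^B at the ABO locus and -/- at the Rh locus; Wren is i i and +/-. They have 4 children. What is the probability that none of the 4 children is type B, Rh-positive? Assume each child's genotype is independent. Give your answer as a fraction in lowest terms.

81/256

ABO cross I^A I^B × i i → 1/2 A, 1/2 B.
Rh cross -/- × +/- → 1/2 Rh+, 1/2 Rh-; so P(type B, Rh-positive) = 1/2 × 1/2 = 1/4 per child.
P(not type B, Rh-positive) = 3/4 for one child; (3/4)^4 = 81/256.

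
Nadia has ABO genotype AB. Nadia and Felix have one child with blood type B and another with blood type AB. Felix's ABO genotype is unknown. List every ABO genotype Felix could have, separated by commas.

For each candidate genotype of Felix, check whether crossing it with AB can produce every observed child phenotype.
  AA → possible child types {A, AB} ✗
  AB → possible child types {A, B, AB} ✓
  AO → possible child types {A, B, AB} ✓
  BB → possible child types {B, AB} ✓
  BO → possible child types {A, B, AB} ✓
  OO → possible child types {A, B} ✗

AB, AO, BB, BO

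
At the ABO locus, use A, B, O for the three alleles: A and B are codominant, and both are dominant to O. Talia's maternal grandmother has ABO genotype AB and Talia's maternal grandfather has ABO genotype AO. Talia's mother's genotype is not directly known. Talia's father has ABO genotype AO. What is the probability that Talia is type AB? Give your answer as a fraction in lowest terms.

Talia's mother's ABO genotype from AB × AO: 1/4 AA, 1/4 AB, 1/4 AO, 1/4 BO.
Crossing each possibility with the father AO and summing P(type AB): 1/4·0 + 1/4·1/4 + 1/4·0 + 1/4·1/4 = 1/8.

1/8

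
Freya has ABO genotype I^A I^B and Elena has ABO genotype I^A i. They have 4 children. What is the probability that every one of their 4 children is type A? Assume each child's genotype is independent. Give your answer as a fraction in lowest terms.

ABO cross I^A I^B × I^A i → 1/2 A, 1/4 B, 1/4 AB.
So P(type A) = 1/2 per child.
All 4 independent: (1/2)^4 = 1/16.

1/16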